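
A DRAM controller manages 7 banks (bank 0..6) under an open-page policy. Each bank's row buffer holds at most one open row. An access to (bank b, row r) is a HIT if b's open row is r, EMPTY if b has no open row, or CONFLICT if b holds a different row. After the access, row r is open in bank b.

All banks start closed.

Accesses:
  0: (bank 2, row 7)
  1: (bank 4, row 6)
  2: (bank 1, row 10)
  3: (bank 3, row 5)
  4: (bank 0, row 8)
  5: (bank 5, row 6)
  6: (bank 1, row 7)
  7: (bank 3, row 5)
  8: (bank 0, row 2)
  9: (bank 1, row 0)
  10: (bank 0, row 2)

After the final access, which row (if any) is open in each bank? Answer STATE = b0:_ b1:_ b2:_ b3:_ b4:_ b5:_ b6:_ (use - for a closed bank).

  [0] b2 r7: no row ⇒ E
  [1] b4 r6: no row ⇒ E
  [2] b1 r10: no row ⇒ E
  [3] b3 r5: no row ⇒ E
  [4] b0 r8: no row ⇒ E
  [5] b5 r6: no row ⇒ E
  [6] b1 r7: had r10 ⇒ C
  [7] b3 r5: had r5 ⇒ H
  [8] b0 r2: had r8 ⇒ C
  [9] b1 r0: had r7 ⇒ C
  [10] b0 r2: had r2 ⇒ H

STATE = b0:2 b1:0 b2:7 b3:5 b4:6 b5:6 b6:-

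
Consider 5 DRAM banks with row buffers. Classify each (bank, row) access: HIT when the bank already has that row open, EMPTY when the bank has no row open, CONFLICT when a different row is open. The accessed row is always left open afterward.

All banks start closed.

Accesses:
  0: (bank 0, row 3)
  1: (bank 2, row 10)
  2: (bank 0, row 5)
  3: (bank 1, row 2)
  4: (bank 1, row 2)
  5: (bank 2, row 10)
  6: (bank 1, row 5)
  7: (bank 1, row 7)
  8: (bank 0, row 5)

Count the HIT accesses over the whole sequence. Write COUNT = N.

COUNT = 3

  [0] b0 r3: no row ⇒ E
  [1] b2 r10: no row ⇒ E
  [2] b0 r5: had r3 ⇒ C
  [3] b1 r2: no row ⇒ E
  [4] b1 r2: had r2 ⇒ H
  [5] b2 r10: had r10 ⇒ H
  [6] b1 r5: had r2 ⇒ C
  [7] b1 r7: had r5 ⇒ C
  [8] b0 r5: had r5 ⇒ H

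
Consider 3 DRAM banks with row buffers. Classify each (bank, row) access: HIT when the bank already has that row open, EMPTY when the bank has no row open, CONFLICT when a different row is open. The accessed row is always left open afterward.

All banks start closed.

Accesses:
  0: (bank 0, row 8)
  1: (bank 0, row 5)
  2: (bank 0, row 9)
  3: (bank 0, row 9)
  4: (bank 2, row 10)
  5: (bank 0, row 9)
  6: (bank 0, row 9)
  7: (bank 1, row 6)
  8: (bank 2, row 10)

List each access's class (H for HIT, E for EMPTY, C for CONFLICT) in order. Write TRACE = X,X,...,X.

TRACE = E,C,C,H,E,H,H,E,H

#0 (0,8) E
#1 (0,5) C  (was 8)
#2 (0,9) C  (was 5)
#3 (0,9) H  (was 9)
#4 (2,10) E
#5 (0,9) H  (was 9)
#6 (0,9) H  (was 9)
#7 (1,6) E
#8 (2,10) H  (was 10)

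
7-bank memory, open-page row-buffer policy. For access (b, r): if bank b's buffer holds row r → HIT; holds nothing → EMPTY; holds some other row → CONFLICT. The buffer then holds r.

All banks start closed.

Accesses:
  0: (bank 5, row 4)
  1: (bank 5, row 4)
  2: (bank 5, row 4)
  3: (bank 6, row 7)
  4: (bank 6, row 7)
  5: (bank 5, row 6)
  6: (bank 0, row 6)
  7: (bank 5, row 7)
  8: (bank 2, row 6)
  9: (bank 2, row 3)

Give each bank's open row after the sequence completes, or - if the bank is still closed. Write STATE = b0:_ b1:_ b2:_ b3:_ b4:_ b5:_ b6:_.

0: bank 5 row 4 — prev None → EMPTY
1: bank 5 row 4 — prev 4 → HIT
2: bank 5 row 4 — prev 4 → HIT
3: bank 6 row 7 — prev None → EMPTY
4: bank 6 row 7 — prev 7 → HIT
5: bank 5 row 6 — prev 4 → CONFLICT
6: bank 0 row 6 — prev None → EMPTY
7: bank 5 row 7 — prev 6 → CONFLICT
8: bank 2 row 6 — prev None → EMPTY
9: bank 2 row 3 — prev 6 → CONFLICT

STATE = b0:6 b1:- b2:3 b3:- b4:- b5:7 b6:7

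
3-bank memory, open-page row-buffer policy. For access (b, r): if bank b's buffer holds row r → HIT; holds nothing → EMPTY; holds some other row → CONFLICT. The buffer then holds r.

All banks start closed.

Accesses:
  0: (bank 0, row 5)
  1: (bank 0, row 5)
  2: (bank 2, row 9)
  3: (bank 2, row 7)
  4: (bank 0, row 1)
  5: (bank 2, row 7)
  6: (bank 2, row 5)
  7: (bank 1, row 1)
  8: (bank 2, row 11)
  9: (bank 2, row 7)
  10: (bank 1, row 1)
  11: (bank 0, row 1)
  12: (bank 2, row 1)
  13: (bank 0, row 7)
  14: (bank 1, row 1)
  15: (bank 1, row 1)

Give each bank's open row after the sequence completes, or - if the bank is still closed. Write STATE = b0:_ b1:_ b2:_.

#0 (0,5) E
#1 (0,5) H  (was 5)
#2 (2,9) E
#3 (2,7) C  (was 9)
#4 (0,1) C  (was 5)
#5 (2,7) H  (was 7)
#6 (2,5) C  (was 7)
#7 (1,1) E
#8 (2,11) C  (was 5)
#9 (2,7) C  (was 11)
#10 (1,1) H  (was 1)
#11 (0,1) H  (was 1)
#12 (2,1) C  (was 7)
#13 (0,7) C  (was 1)
#14 (1,1) H  (was 1)
#15 (1,1) H  (was 1)

STATE = b0:7 b1:1 b2:1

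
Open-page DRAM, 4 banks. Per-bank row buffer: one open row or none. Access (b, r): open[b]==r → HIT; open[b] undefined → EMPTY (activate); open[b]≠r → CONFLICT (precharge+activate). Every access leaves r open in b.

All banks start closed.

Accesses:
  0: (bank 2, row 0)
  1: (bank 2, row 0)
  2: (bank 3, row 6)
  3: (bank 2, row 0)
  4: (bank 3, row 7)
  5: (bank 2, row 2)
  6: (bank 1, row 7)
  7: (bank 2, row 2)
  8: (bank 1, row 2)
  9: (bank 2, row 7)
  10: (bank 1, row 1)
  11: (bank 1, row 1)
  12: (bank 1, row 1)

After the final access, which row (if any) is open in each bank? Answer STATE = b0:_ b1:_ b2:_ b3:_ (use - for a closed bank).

#0 (2,0) E
#1 (2,0) H  (was 0)
#2 (3,6) E
#3 (2,0) H  (was 0)
#4 (3,7) C  (was 6)
#5 (2,2) C  (was 0)
#6 (1,7) E
#7 (2,2) H  (was 2)
#8 (1,2) C  (was 7)
#9 (2,7) C  (was 2)
#10 (1,1) C  (was 2)
#11 (1,1) H  (was 1)
#12 (1,1) H  (was 1)

STATE = b0:- b1:1 b2:7 b3:7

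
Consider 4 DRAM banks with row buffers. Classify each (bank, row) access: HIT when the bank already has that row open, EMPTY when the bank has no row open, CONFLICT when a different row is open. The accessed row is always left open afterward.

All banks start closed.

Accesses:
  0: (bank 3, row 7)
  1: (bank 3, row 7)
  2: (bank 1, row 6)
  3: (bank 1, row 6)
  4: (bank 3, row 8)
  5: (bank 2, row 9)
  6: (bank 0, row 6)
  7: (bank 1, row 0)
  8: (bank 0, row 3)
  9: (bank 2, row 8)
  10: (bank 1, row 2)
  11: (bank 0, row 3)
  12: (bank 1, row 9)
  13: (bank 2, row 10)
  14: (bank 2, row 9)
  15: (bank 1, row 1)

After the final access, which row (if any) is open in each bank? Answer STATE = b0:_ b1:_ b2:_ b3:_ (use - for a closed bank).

  [0] b3 r7: no row ⇒ E
  [1] b3 r7: had r7 ⇒ H
  [2] b1 r6: no row ⇒ E
  [3] b1 r6: had r6 ⇒ H
  [4] b3 r8: had r7 ⇒ C
  [5] b2 r9: no row ⇒ E
  [6] b0 r6: no row ⇒ E
  [7] b1 r0: had r6 ⇒ C
  [8] b0 r3: had r6 ⇒ C
  [9] b2 r8: had r9 ⇒ C
  [10] b1 r2: had r0 ⇒ C
  [11] b0 r3: had r3 ⇒ H
  [12] b1 r9: had r2 ⇒ C
  [13] b2 r10: had r8 ⇒ C
  [14] b2 r9: had r10 ⇒ C
  [15] b1 r1: had r9 ⇒ C

STATE = b0:3 b1:1 b2:9 b3:8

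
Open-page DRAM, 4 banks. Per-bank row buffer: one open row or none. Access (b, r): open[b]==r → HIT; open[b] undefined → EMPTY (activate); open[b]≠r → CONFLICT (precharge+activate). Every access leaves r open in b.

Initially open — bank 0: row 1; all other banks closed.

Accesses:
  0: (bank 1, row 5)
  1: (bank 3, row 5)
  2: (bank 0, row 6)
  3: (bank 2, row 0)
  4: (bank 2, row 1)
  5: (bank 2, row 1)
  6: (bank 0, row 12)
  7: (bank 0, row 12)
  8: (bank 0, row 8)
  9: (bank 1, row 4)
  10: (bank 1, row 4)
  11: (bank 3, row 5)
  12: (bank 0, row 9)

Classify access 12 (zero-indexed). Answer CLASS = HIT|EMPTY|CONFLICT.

CLASS = CONFLICT

  [0] b1 r5: no row ⇒ E
  [1] b3 r5: no row ⇒ E
  [2] b0 r6: had r1 ⇒ C
  [3] b2 r0: no row ⇒ E
  [4] b2 r1: had r0 ⇒ C
  [5] b2 r1: had r1 ⇒ H
  [6] b0 r12: had r6 ⇒ C
  [7] b0 r12: had r12 ⇒ H
  [8] b0 r8: had r12 ⇒ C
  [9] b1 r4: had r5 ⇒ C
  [10] b1 r4: had r4 ⇒ H
  [11] b3 r5: had r5 ⇒ H
  [12] b0 r9: had r8 ⇒ C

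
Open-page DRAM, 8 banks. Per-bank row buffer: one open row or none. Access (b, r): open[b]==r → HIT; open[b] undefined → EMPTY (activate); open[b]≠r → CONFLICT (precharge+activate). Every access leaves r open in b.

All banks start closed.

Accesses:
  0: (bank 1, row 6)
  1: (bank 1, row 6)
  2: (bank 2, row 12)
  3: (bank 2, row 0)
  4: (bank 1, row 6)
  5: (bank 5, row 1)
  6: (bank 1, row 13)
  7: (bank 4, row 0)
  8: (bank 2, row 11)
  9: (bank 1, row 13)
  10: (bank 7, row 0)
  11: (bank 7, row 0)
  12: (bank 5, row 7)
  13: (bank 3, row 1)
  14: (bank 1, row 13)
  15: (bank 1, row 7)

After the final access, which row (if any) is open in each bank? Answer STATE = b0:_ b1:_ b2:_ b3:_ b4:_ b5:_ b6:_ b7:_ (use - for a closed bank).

step 0: bank1 None->6 [EMPTY]
step 1: bank1 6->6 [HIT]
step 2: bank2 None->12 [EMPTY]
step 3: bank2 12->0 [CONFLICT]
step 4: bank1 6->6 [HIT]
step 5: bank5 None->1 [EMPTY]
step 6: bank1 6->13 [CONFLICT]
step 7: bank4 None->0 [EMPTY]
step 8: bank2 0->11 [CONFLICT]
step 9: bank1 13->13 [HIT]
step 10: bank7 None->0 [EMPTY]
step 11: bank7 0->0 [HIT]
step 12: bank5 1->7 [CONFLICT]
step 13: bank3 None->1 [EMPTY]
step 14: bank1 13->13 [HIT]
step 15: bank1 13->7 [CONFLICT]

STATE = b0:- b1:7 b2:11 b3:1 b4:0 b5:7 b6:- b7:0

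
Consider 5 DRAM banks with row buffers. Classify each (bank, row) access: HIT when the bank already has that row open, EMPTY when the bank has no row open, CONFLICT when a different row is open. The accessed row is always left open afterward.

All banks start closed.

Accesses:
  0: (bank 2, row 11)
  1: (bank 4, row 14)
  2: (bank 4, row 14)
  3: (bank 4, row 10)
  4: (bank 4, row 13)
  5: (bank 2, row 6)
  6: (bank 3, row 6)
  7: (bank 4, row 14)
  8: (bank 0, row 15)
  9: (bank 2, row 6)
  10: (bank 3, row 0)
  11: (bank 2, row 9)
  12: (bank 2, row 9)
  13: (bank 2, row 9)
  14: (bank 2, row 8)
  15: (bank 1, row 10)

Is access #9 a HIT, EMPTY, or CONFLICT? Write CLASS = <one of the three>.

CLASS = HIT

#0 (2,11) E
#1 (4,14) E
#2 (4,14) H  (was 14)
#3 (4,10) C  (was 14)
#4 (4,13) C  (was 10)
#5 (2,6) C  (was 11)
#6 (3,6) E
#7 (4,14) C  (was 13)
#8 (0,15) E
#9 (2,6) H  (was 6)
#10 (3,0) C  (was 6)
#11 (2,9) C  (was 6)
#12 (2,9) H  (was 9)
#13 (2,9) H  (was 9)
#14 (2,8) C  (was 9)
#15 (1,10) E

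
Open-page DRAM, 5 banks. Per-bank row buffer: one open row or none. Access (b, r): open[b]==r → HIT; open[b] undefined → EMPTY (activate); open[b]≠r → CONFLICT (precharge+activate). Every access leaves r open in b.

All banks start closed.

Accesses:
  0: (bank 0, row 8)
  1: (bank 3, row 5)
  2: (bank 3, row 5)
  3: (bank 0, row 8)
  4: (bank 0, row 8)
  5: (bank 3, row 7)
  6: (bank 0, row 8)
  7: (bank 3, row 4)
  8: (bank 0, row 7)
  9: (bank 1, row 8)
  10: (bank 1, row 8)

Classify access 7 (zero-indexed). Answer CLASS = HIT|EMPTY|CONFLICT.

CLASS = CONFLICT

#0 (0,8) E
#1 (3,5) E
#2 (3,5) H  (was 5)
#3 (0,8) H  (was 8)
#4 (0,8) H  (was 8)
#5 (3,7) C  (was 5)
#6 (0,8) H  (was 8)
#7 (3,4) C  (was 7)
#8 (0,7) C  (was 8)
#9 (1,8) E
#10 (1,8) H  (was 8)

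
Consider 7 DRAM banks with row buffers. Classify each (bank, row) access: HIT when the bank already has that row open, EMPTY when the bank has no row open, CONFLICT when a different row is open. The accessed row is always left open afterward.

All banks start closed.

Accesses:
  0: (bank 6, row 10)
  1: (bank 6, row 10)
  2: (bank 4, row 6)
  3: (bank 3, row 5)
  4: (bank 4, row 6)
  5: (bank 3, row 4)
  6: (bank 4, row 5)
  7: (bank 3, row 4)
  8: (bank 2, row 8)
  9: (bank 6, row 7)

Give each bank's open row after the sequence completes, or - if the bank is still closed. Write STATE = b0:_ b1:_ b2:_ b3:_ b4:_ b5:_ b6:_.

STATE = b0:- b1:- b2:8 b3:4 b4:5 b5:- b6:7

0: bank 6 row 10 — prev None → EMPTY
1: bank 6 row 10 — prev 10 → HIT
2: bank 4 row 6 — prev None → EMPTY
3: bank 3 row 5 — prev None → EMPTY
4: bank 4 row 6 — prev 6 → HIT
5: bank 3 row 4 — prev 5 → CONFLICT
6: bank 4 row 5 — prev 6 → CONFLICT
7: bank 3 row 4 — prev 4 → HIT
8: bank 2 row 8 — prev None → EMPTY
9: bank 6 row 7 — prev 10 → CONFLICT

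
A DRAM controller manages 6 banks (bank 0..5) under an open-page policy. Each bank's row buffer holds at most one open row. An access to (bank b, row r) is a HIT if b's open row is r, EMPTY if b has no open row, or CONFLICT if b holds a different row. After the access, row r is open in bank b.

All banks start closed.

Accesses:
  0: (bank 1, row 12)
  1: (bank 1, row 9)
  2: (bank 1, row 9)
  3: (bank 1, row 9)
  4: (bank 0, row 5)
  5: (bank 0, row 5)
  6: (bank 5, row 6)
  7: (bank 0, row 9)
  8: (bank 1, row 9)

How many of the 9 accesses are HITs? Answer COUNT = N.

#0 (1,12) E
#1 (1,9) C  (was 12)
#2 (1,9) H  (was 9)
#3 (1,9) H  (was 9)
#4 (0,5) E
#5 (0,5) H  (was 5)
#6 (5,6) E
#7 (0,9) C  (was 5)
#8 (1,9) H  (was 9)

COUNT = 4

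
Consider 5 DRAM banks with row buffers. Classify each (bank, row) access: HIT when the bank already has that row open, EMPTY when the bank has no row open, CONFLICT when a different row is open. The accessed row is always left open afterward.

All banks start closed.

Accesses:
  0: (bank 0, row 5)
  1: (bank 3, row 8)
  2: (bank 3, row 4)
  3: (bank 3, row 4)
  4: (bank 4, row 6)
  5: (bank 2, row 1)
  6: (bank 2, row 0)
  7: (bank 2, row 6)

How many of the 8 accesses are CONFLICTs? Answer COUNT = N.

COUNT = 3

0: bank 0 row 5 — prev None → EMPTY
1: bank 3 row 8 — prev None → EMPTY
2: bank 3 row 4 — prev 8 → CONFLICT
3: bank 3 row 4 — prev 4 → HIT
4: bank 4 row 6 — prev None → EMPTY
5: bank 2 row 1 — prev None → EMPTY
6: bank 2 row 0 — prev 1 → CONFLICT
7: bank 2 row 6 — prev 0 → CONFLICT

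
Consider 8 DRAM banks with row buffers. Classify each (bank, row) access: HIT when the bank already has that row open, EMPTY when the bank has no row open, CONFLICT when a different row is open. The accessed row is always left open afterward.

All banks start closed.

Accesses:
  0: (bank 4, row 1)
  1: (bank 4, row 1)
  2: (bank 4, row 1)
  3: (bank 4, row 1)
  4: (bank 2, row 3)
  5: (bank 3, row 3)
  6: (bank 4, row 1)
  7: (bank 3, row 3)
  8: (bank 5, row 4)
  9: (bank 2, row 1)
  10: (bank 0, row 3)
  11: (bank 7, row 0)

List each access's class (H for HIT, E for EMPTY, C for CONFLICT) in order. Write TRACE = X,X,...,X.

  [0] b4 r1: no row ⇒ E
  [1] b4 r1: had r1 ⇒ H
  [2] b4 r1: had r1 ⇒ H
  [3] b4 r1: had r1 ⇒ H
  [4] b2 r3: no row ⇒ E
  [5] b3 r3: no row ⇒ E
  [6] b4 r1: had r1 ⇒ H
  [7] b3 r3: had r3 ⇒ H
  [8] b5 r4: no row ⇒ E
  [9] b2 r1: had r3 ⇒ C
  [10] b0 r3: no row ⇒ E
  [11] b7 r0: no row ⇒ E

TRACE = E,H,H,H,E,E,H,H,E,C,E,E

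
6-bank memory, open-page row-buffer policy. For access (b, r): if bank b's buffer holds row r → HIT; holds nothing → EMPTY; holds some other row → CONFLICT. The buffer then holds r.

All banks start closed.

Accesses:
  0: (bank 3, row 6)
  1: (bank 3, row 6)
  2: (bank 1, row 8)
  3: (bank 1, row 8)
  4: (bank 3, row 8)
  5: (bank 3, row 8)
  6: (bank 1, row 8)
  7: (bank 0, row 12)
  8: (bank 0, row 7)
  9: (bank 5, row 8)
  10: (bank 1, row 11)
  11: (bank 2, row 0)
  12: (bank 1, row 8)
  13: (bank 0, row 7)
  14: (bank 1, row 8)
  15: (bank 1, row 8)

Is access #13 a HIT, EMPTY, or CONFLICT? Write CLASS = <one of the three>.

  [0] b3 r6: no row ⇒ E
  [1] b3 r6: had r6 ⇒ H
  [2] b1 r8: no row ⇒ E
  [3] b1 r8: had r8 ⇒ H
  [4] b3 r8: had r6 ⇒ C
  [5] b3 r8: had r8 ⇒ H
  [6] b1 r8: had r8 ⇒ H
  [7] b0 r12: no row ⇒ E
  [8] b0 r7: had r12 ⇒ C
  [9] b5 r8: no row ⇒ E
  [10] b1 r11: had r8 ⇒ C
  [11] b2 r0: no row ⇒ E
  [12] b1 r8: had r11 ⇒ C
  [13] b0 r7: had r7 ⇒ H
  [14] b1 r8: had r8 ⇒ H
  [15] b1 r8: had r8 ⇒ H

CLASS = HIT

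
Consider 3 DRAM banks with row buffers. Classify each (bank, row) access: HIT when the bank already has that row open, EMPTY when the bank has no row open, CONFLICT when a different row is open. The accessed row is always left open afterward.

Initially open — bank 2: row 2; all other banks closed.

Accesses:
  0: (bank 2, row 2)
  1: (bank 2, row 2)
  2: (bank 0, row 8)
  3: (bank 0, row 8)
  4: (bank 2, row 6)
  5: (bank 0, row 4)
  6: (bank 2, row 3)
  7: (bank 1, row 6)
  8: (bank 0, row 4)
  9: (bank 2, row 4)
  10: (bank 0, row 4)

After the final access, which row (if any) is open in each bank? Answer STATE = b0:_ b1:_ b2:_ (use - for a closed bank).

0: bank 2 row 2 — prev 2 → HIT
1: bank 2 row 2 — prev 2 → HIT
2: bank 0 row 8 — prev None → EMPTY
3: bank 0 row 8 — prev 8 → HIT
4: bank 2 row 6 — prev 2 → CONFLICT
5: bank 0 row 4 — prev 8 → CONFLICT
6: bank 2 row 3 — prev 6 → CONFLICT
7: bank 1 row 6 — prev None → EMPTY
8: bank 0 row 4 — prev 4 → HIT
9: bank 2 row 4 — prev 3 → CONFLICT
10: bank 0 row 4 — prev 4 → HIT

STATE = b0:4 b1:6 b2:4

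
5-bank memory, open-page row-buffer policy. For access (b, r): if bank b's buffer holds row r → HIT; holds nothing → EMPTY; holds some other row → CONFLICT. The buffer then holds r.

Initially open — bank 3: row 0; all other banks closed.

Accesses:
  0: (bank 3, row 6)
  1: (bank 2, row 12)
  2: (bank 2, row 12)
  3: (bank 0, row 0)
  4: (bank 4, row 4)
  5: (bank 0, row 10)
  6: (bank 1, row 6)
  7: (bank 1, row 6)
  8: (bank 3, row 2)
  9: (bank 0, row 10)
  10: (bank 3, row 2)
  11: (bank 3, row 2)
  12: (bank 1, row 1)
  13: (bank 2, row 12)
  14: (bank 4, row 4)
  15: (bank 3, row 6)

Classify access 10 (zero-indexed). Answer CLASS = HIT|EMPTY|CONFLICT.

#0 (3,6) C  (was 0)
#1 (2,12) E
#2 (2,12) H  (was 12)
#3 (0,0) E
#4 (4,4) E
#5 (0,10) C  (was 0)
#6 (1,6) E
#7 (1,6) H  (was 6)
#8 (3,2) C  (was 6)
#9 (0,10) H  (was 10)
#10 (3,2) H  (was 2)
#11 (3,2) H  (was 2)
#12 (1,1) C  (was 6)
#13 (2,12) H  (was 12)
#14 (4,4) H  (was 4)
#15 (3,6) C  (was 2)

CLASS = HIT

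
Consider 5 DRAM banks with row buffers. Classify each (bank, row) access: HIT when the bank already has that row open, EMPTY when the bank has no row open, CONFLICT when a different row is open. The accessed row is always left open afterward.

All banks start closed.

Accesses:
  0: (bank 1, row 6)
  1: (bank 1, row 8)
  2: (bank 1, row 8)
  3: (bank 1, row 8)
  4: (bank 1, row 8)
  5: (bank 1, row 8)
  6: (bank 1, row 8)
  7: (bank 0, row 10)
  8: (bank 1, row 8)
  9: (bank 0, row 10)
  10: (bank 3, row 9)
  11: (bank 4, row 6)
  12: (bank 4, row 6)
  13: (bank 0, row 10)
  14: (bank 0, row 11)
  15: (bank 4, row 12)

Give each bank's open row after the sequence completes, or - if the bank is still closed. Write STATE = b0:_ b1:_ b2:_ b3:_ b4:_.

STATE = b0:11 b1:8 b2:- b3:9 b4:12

0: bank 1 row 6 — prev None → EMPTY
1: bank 1 row 8 — prev 6 → CONFLICT
2: bank 1 row 8 — prev 8 → HIT
3: bank 1 row 8 — prev 8 → HIT
4: bank 1 row 8 — prev 8 → HIT
5: bank 1 row 8 — prev 8 → HIT
6: bank 1 row 8 — prev 8 → HIT
7: bank 0 row 10 — prev None → EMPTY
8: bank 1 row 8 — prev 8 → HIT
9: bank 0 row 10 — prev 10 → HIT
10: bank 3 row 9 — prev None → EMPTY
11: bank 4 row 6 — prev None → EMPTY
12: bank 4 row 6 — prev 6 → HIT
13: bank 0 row 10 — prev 10 → HIT
14: bank 0 row 11 — prev 10 → CONFLICT
15: bank 4 row 12 — prev 6 → CONFLICT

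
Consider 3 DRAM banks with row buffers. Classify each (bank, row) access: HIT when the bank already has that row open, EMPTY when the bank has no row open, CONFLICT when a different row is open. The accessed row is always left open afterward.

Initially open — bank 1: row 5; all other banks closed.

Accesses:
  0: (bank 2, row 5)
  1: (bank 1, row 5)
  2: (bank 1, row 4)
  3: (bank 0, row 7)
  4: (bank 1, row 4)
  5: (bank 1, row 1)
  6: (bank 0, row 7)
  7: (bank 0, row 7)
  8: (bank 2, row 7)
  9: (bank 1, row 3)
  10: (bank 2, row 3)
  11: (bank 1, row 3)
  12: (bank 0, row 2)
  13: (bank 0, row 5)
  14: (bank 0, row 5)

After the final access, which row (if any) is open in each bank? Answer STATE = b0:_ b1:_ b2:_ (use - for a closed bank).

0: bank 2 row 5 — prev None → EMPTY
1: bank 1 row 5 — prev 5 → HIT
2: bank 1 row 4 — prev 5 → CONFLICT
3: bank 0 row 7 — prev None → EMPTY
4: bank 1 row 4 — prev 4 → HIT
5: bank 1 row 1 — prev 4 → CONFLICT
6: bank 0 row 7 — prev 7 → HIT
7: bank 0 row 7 — prev 7 → HIT
8: bank 2 row 7 — prev 5 → CONFLICT
9: bank 1 row 3 — prev 1 → CONFLICT
10: bank 2 row 3 — prev 7 → CONFLICT
11: bank 1 row 3 — prev 3 → HIT
12: bank 0 row 2 — prev 7 → CONFLICT
13: bank 0 row 5 — prev 2 → CONFLICT
14: bank 0 row 5 — prev 5 → HIT

STATE = b0:5 b1:3 b2:3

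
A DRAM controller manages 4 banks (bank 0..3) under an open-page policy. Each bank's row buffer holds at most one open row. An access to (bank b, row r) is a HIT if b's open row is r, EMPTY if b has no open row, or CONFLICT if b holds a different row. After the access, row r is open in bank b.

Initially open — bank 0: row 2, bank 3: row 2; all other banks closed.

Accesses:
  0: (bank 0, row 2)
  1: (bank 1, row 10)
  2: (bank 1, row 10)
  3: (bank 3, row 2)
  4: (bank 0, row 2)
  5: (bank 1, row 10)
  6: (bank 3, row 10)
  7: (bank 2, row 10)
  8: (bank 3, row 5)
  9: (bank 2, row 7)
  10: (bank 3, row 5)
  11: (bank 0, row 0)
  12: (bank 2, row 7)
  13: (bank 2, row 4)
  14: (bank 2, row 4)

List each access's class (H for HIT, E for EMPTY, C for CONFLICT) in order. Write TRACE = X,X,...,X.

  [0] b0 r2: had r2 ⇒ H
  [1] b1 r10: no row ⇒ E
  [2] b1 r10: had r10 ⇒ H
  [3] b3 r2: had r2 ⇒ H
  [4] b0 r2: had r2 ⇒ H
  [5] b1 r10: had r10 ⇒ H
  [6] b3 r10: had r2 ⇒ C
  [7] b2 r10: no row ⇒ E
  [8] b3 r5: had r10 ⇒ C
  [9] b2 r7: had r10 ⇒ C
  [10] b3 r5: had r5 ⇒ H
  [11] b0 r0: had r2 ⇒ C
  [12] b2 r7: had r7 ⇒ H
  [13] b2 r4: had r7 ⇒ C
  [14] b2 r4: had r4 ⇒ H

TRACE = H,E,H,H,H,H,C,E,C,C,H,C,H,C,H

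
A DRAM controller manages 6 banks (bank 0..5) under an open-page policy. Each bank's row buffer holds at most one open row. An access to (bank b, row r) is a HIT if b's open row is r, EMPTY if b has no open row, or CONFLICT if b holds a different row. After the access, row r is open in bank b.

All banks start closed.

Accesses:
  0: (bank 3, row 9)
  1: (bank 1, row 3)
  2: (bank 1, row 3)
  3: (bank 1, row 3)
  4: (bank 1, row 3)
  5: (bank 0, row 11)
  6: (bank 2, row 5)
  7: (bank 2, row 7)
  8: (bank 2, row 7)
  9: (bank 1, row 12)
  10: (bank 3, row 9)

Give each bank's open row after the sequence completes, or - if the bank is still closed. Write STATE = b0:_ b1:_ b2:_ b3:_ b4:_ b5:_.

0: bank 3 row 9 — prev None → EMPTY
1: bank 1 row 3 — prev None → EMPTY
2: bank 1 row 3 — prev 3 → HIT
3: bank 1 row 3 — prev 3 → HIT
4: bank 1 row 3 — prev 3 → HIT
5: bank 0 row 11 — prev None → EMPTY
6: bank 2 row 5 — prev None → EMPTY
7: bank 2 row 7 — prev 5 → CONFLICT
8: bank 2 row 7 — prev 7 → HIT
9: bank 1 row 12 — prev 3 → CONFLICT
10: bank 3 row 9 — prev 9 → HIT

STATE = b0:11 b1:12 b2:7 b3:9 b4:- b5:-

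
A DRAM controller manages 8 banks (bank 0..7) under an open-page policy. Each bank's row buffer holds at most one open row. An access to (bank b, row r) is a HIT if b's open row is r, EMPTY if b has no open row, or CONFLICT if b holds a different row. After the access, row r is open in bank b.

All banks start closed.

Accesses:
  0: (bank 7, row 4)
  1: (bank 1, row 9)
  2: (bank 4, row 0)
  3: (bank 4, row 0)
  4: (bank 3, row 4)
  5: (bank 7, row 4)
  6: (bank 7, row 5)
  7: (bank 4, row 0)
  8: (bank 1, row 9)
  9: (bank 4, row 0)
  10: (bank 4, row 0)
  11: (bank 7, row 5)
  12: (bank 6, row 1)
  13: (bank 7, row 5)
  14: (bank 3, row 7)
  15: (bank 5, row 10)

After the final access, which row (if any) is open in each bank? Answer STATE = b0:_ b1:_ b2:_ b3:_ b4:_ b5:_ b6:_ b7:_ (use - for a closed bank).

STATE = b0:- b1:9 b2:- b3:7 b4:0 b5:10 b6:1 b7:5

#0 (7,4) E
#1 (1,9) E
#2 (4,0) E
#3 (4,0) H  (was 0)
#4 (3,4) E
#5 (7,4) H  (was 4)
#6 (7,5) C  (was 4)
#7 (4,0) H  (was 0)
#8 (1,9) H  (was 9)
#9 (4,0) H  (was 0)
#10 (4,0) H  (was 0)
#11 (7,5) H  (was 5)
#12 (6,1) E
#13 (7,5) H  (was 5)
#14 (3,7) C  (was 4)
#15 (5,10) E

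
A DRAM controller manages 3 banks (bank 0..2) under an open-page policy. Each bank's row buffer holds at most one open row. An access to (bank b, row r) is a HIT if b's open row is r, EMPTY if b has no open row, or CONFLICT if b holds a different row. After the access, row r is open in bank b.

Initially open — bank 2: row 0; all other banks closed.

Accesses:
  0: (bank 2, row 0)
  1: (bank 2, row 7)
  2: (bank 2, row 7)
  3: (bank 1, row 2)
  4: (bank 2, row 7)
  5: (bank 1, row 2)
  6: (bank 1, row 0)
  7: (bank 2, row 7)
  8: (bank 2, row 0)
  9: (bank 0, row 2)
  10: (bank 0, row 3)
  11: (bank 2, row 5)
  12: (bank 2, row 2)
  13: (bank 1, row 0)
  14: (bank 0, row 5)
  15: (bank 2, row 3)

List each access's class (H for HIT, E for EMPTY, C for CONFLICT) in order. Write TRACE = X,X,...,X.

TRACE = H,C,H,E,H,H,C,H,C,E,C,C,C,H,C,C

step 0: bank2 0->0 [HIT]
step 1: bank2 0->7 [CONFLICT]
step 2: bank2 7->7 [HIT]
step 3: bank1 None->2 [EMPTY]
step 4: bank2 7->7 [HIT]
step 5: bank1 2->2 [HIT]
step 6: bank1 2->0 [CONFLICT]
step 7: bank2 7->7 [HIT]
step 8: bank2 7->0 [CONFLICT]
step 9: bank0 None->2 [EMPTY]
step 10: bank0 2->3 [CONFLICT]
step 11: bank2 0->5 [CONFLICT]
step 12: bank2 5->2 [CONFLICT]
step 13: bank1 0->0 [HIT]
step 14: bank0 3->5 [CONFLICT]
step 15: bank2 2->3 [CONFLICT]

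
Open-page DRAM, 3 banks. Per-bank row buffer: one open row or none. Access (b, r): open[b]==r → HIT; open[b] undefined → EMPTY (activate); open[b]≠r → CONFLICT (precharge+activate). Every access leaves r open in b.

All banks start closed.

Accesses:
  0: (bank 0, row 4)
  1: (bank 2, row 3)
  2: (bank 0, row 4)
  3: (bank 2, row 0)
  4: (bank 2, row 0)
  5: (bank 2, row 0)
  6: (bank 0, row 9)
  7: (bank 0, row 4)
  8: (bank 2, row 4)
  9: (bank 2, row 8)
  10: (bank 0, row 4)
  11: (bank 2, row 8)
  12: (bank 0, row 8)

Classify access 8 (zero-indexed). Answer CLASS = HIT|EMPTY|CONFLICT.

CLASS = CONFLICT

step 0: bank0 None->4 [EMPTY]
step 1: bank2 None->3 [EMPTY]
step 2: bank0 4->4 [HIT]
step 3: bank2 3->0 [CONFLICT]
step 4: bank2 0->0 [HIT]
step 5: bank2 0->0 [HIT]
step 6: bank0 4->9 [CONFLICT]
step 7: bank0 9->4 [CONFLICT]
step 8: bank2 0->4 [CONFLICT]
step 9: bank2 4->8 [CONFLICT]
step 10: bank0 4->4 [HIT]
step 11: bank2 8->8 [HIT]
step 12: bank0 4->8 [CONFLICT]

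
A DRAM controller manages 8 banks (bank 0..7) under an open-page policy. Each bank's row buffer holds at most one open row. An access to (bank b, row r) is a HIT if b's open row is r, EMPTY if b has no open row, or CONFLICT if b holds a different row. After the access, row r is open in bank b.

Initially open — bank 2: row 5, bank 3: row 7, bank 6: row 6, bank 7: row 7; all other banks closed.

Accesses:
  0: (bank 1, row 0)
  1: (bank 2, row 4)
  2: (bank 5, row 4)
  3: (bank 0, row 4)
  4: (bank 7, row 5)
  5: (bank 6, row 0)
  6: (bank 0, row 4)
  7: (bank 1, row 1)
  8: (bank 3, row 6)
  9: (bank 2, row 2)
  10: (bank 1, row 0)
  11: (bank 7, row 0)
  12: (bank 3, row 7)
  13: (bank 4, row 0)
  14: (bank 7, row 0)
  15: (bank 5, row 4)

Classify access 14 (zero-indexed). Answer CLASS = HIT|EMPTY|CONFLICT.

0: bank 1 row 0 — prev None → EMPTY
1: bank 2 row 4 — prev 5 → CONFLICT
2: bank 5 row 4 — prev None → EMPTY
3: bank 0 row 4 — prev None → EMPTY
4: bank 7 row 5 — prev 7 → CONFLICT
5: bank 6 row 0 — prev 6 → CONFLICT
6: bank 0 row 4 — prev 4 → HIT
7: bank 1 row 1 — prev 0 → CONFLICT
8: bank 3 row 6 — prev 7 → CONFLICT
9: bank 2 row 2 — prev 4 → CONFLICT
10: bank 1 row 0 — prev 1 → CONFLICT
11: bank 7 row 0 — prev 5 → CONFLICT
12: bank 3 row 7 — prev 6 → CONFLICT
13: bank 4 row 0 — prev None → EMPTY
14: bank 7 row 0 — prev 0 → HIT
15: bank 5 row 4 — prev 4 → HIT

CLASS = HIT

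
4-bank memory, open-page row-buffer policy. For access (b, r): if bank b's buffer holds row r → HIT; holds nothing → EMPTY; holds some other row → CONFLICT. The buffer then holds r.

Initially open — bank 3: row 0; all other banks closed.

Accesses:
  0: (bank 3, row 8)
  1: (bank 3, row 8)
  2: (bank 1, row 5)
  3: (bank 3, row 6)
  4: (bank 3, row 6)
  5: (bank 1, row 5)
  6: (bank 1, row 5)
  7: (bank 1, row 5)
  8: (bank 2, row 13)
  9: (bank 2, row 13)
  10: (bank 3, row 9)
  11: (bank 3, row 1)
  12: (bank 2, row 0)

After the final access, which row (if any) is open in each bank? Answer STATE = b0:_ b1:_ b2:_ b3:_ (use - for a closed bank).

STATE = b0:- b1:5 b2:0 b3:1

0: bank 3 row 8 — prev 0 → CONFLICT
1: bank 3 row 8 — prev 8 → HIT
2: bank 1 row 5 — prev None → EMPTY
3: bank 3 row 6 — prev 8 → CONFLICT
4: bank 3 row 6 — prev 6 → HIT
5: bank 1 row 5 — prev 5 → HIT
6: bank 1 row 5 — prev 5 → HIT
7: bank 1 row 5 — prev 5 → HIT
8: bank 2 row 13 — prev None → EMPTY
9: bank 2 row 13 — prev 13 → HIT
10: bank 3 row 9 — prev 6 → CONFLICT
11: bank 3 row 1 — prev 9 → CONFLICT
12: bank 2 row 0 — prev 13 → CONFLICT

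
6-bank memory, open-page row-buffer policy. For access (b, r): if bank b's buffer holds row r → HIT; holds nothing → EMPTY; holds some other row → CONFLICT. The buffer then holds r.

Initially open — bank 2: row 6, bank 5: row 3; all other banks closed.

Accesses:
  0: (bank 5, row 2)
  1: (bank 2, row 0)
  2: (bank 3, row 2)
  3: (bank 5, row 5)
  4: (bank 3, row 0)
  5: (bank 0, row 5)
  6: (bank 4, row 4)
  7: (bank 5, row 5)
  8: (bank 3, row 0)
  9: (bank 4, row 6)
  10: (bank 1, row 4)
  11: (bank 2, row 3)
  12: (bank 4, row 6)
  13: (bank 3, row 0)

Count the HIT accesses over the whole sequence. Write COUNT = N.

COUNT = 4

0: bank 5 row 2 — prev 3 → CONFLICT
1: bank 2 row 0 — prev 6 → CONFLICT
2: bank 3 row 2 — prev None → EMPTY
3: bank 5 row 5 — prev 2 → CONFLICT
4: bank 3 row 0 — prev 2 → CONFLICT
5: bank 0 row 5 — prev None → EMPTY
6: bank 4 row 4 — prev None → EMPTY
7: bank 5 row 5 — prev 5 → HIT
8: bank 3 row 0 — prev 0 → HIT
9: bank 4 row 6 — prev 4 → CONFLICT
10: bank 1 row 4 — prev None → EMPTY
11: bank 2 row 3 — prev 0 → CONFLICT
12: bank 4 row 6 — prev 6 → HIT
13: bank 3 row 0 — prev 0 → HIT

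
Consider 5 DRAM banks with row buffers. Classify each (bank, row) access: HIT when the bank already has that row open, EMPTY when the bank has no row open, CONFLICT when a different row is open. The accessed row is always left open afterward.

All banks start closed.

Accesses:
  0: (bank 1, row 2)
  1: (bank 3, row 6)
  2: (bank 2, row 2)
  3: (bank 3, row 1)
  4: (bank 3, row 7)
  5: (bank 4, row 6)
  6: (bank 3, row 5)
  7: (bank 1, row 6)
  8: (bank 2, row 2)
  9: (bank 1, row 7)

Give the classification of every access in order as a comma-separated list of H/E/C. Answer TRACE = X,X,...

#0 (1,2) E
#1 (3,6) E
#2 (2,2) E
#3 (3,1) C  (was 6)
#4 (3,7) C  (was 1)
#5 (4,6) E
#6 (3,5) C  (was 7)
#7 (1,6) C  (was 2)
#8 (2,2) H  (was 2)
#9 (1,7) C  (was 6)

TRACE = E,E,E,C,C,E,C,C,H,C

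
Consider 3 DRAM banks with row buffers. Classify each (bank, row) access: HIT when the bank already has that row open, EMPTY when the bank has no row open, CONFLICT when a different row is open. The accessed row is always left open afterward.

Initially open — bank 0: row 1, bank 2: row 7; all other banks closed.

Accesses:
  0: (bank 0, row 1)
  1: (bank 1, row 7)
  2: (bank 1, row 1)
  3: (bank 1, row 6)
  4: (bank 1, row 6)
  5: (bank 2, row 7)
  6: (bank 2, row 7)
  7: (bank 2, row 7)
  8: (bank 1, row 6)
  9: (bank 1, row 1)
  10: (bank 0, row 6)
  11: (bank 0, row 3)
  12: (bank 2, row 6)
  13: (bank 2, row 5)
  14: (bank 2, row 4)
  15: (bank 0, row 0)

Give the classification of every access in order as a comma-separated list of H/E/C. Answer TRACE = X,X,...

#0 (0,1) H  (was 1)
#1 (1,7) E
#2 (1,1) C  (was 7)
#3 (1,6) C  (was 1)
#4 (1,6) H  (was 6)
#5 (2,7) H  (was 7)
#6 (2,7) H  (was 7)
#7 (2,7) H  (was 7)
#8 (1,6) H  (was 6)
#9 (1,1) C  (was 6)
#10 (0,6) C  (was 1)
#11 (0,3) C  (was 6)
#12 (2,6) C  (was 7)
#13 (2,5) C  (was 6)
#14 (2,4) C  (was 5)
#15 (0,0) C  (was 3)

TRACE = H,E,C,C,H,H,H,H,H,C,C,C,C,C,C,C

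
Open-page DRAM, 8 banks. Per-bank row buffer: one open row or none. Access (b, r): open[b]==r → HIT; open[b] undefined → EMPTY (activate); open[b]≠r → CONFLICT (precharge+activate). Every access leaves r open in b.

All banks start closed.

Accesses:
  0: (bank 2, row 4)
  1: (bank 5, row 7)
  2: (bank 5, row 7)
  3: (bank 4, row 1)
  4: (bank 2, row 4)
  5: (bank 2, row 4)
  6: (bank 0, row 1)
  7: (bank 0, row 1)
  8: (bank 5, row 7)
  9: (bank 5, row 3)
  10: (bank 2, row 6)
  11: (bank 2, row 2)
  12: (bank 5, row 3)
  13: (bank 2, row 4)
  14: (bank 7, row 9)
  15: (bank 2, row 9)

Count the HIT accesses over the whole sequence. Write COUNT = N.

0: bank 2 row 4 — prev None → EMPTY
1: bank 5 row 7 — prev None → EMPTY
2: bank 5 row 7 — prev 7 → HIT
3: bank 4 row 1 — prev None → EMPTY
4: bank 2 row 4 — prev 4 → HIT
5: bank 2 row 4 — prev 4 → HIT
6: bank 0 row 1 — prev None → EMPTY
7: bank 0 row 1 — prev 1 → HIT
8: bank 5 row 7 — prev 7 → HIT
9: bank 5 row 3 — prev 7 → CONFLICT
10: bank 2 row 6 — prev 4 → CONFLICT
11: bank 2 row 2 — prev 6 → CONFLICT
12: bank 5 row 3 — prev 3 → HIT
13: bank 2 row 4 — prev 2 → CONFLICT
14: bank 7 row 9 — prev None → EMPTY
15: bank 2 row 9 — prev 4 → CONFLICT

COUNT = 6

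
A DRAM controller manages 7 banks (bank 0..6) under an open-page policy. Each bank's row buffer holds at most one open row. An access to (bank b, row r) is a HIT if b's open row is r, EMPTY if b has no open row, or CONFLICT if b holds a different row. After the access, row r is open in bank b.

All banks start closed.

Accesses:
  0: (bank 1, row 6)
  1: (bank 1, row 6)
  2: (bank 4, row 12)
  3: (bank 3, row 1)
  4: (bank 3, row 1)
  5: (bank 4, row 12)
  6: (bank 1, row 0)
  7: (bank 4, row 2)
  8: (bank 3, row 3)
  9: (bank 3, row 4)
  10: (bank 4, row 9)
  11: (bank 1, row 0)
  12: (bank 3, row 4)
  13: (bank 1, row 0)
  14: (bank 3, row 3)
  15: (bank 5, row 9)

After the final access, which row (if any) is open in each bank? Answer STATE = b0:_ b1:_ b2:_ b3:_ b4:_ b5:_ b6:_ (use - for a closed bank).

STATE = b0:- b1:0 b2:- b3:3 b4:9 b5:9 b6:-

#0 (1,6) E
#1 (1,6) H  (was 6)
#2 (4,12) E
#3 (3,1) E
#4 (3,1) H  (was 1)
#5 (4,12) H  (was 12)
#6 (1,0) C  (was 6)
#7 (4,2) C  (was 12)
#8 (3,3) C  (was 1)
#9 (3,4) C  (was 3)
#10 (4,9) C  (was 2)
#11 (1,0) H  (was 0)
#12 (3,4) H  (was 4)
#13 (1,0) H  (was 0)
#14 (3,3) C  (was 4)
#15 (5,9) E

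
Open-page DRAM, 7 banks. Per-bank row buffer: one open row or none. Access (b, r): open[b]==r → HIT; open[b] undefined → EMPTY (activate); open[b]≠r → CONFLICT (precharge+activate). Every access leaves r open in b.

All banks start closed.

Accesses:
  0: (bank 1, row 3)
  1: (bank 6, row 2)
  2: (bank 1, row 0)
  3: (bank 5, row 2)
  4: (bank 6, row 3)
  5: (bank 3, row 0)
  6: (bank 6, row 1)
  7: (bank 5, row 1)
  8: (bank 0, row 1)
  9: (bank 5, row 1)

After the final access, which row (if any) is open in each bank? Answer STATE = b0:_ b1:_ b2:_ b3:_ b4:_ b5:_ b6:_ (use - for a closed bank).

STATE = b0:1 b1:0 b2:- b3:0 b4:- b5:1 b6:1

#0 (1,3) E
#1 (6,2) E
#2 (1,0) C  (was 3)
#3 (5,2) E
#4 (6,3) C  (was 2)
#5 (3,0) E
#6 (6,1) C  (was 3)
#7 (5,1) C  (was 2)
#8 (0,1) E
#9 (5,1) H  (was 1)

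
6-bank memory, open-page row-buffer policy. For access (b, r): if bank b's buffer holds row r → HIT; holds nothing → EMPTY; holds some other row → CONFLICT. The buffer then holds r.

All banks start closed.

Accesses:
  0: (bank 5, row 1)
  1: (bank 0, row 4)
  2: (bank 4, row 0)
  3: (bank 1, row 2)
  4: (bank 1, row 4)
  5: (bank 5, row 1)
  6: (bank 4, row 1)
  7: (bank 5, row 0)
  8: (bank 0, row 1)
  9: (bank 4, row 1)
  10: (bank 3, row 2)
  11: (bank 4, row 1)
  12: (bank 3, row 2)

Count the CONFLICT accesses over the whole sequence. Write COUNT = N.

COUNT = 4

#0 (5,1) E
#1 (0,4) E
#2 (4,0) E
#3 (1,2) E
#4 (1,4) C  (was 2)
#5 (5,1) H  (was 1)
#6 (4,1) C  (was 0)
#7 (5,0) C  (was 1)
#8 (0,1) C  (was 4)
#9 (4,1) H  (was 1)
#10 (3,2) E
#11 (4,1) H  (was 1)
#12 (3,2) H  (was 2)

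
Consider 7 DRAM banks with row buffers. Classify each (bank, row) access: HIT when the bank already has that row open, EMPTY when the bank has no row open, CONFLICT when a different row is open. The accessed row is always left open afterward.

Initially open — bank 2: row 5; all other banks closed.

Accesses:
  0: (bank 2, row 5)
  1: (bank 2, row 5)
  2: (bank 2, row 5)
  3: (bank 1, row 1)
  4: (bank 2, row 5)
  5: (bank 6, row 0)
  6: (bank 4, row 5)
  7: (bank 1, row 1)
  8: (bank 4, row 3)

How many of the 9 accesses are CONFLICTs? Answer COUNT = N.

COUNT = 1

#0 (2,5) H  (was 5)
#1 (2,5) H  (was 5)
#2 (2,5) H  (was 5)
#3 (1,1) E
#4 (2,5) H  (was 5)
#5 (6,0) E
#6 (4,5) E
#7 (1,1) H  (was 1)
#8 (4,3) C  (was 5)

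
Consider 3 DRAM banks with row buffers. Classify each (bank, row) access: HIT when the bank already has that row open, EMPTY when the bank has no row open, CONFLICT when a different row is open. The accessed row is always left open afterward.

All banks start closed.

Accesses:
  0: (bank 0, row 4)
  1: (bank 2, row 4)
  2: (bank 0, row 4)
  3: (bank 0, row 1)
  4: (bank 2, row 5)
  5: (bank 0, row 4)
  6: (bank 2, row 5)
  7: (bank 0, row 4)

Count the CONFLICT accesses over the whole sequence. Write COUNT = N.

COUNT = 3

0: bank 0 row 4 — prev None → EMPTY
1: bank 2 row 4 — prev None → EMPTY
2: bank 0 row 4 — prev 4 → HIT
3: bank 0 row 1 — prev 4 → CONFLICT
4: bank 2 row 5 — prev 4 → CONFLICT
5: bank 0 row 4 — prev 1 → CONFLICT
6: bank 2 row 5 — prev 5 → HIT
7: bank 0 row 4 — prev 4 → HIT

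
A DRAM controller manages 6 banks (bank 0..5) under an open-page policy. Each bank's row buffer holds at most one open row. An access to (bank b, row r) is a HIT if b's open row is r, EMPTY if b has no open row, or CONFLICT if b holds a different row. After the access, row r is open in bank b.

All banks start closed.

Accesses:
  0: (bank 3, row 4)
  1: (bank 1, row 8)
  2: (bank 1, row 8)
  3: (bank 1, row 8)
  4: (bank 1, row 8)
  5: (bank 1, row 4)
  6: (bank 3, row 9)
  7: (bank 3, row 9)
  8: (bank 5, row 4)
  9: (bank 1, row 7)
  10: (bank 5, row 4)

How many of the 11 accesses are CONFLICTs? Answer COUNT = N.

  [0] b3 r4: no row ⇒ E
  [1] b1 r8: no row ⇒ E
  [2] b1 r8: had r8 ⇒ H
  [3] b1 r8: had r8 ⇒ H
  [4] b1 r8: had r8 ⇒ H
  [5] b1 r4: had r8 ⇒ C
  [6] b3 r9: had r4 ⇒ C
  [7] b3 r9: had r9 ⇒ H
  [8] b5 r4: no row ⇒ E
  [9] b1 r7: had r4 ⇒ C
  [10] b5 r4: had r4 ⇒ H

COUNT = 3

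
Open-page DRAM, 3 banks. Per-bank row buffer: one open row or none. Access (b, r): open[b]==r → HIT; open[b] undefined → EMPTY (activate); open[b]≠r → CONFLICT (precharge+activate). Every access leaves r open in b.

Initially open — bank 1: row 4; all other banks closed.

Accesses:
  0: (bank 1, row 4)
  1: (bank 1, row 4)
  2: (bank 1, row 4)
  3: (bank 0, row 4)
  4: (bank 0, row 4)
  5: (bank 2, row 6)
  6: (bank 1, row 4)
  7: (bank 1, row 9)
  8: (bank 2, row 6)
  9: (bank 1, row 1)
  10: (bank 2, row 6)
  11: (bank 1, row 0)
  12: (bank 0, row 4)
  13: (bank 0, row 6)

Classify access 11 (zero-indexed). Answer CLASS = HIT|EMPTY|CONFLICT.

#0 (1,4) H  (was 4)
#1 (1,4) H  (was 4)
#2 (1,4) H  (was 4)
#3 (0,4) E
#4 (0,4) H  (was 4)
#5 (2,6) E
#6 (1,4) H  (was 4)
#7 (1,9) C  (was 4)
#8 (2,6) H  (was 6)
#9 (1,1) C  (was 9)
#10 (2,6) H  (was 6)
#11 (1,0) C  (was 1)
#12 (0,4) H  (was 4)
#13 (0,6) C  (was 4)

CLASS = CONFLICT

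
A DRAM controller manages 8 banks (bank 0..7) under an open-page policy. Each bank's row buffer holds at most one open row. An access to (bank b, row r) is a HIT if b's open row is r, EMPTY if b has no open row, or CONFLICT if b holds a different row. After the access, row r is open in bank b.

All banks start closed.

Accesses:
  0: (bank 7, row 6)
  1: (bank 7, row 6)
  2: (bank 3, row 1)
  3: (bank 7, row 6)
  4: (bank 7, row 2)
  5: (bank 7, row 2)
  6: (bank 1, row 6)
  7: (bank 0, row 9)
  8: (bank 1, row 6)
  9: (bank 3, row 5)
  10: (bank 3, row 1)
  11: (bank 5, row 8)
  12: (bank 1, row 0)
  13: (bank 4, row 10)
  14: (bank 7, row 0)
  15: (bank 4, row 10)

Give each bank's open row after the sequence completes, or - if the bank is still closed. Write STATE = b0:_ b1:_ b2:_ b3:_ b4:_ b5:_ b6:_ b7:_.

  [0] b7 r6: no row ⇒ E
  [1] b7 r6: had r6 ⇒ H
  [2] b3 r1: no row ⇒ E
  [3] b7 r6: had r6 ⇒ H
  [4] b7 r2: had r6 ⇒ C
  [5] b7 r2: had r2 ⇒ H
  [6] b1 r6: no row ⇒ E
  [7] b0 r9: no row ⇒ E
  [8] b1 r6: had r6 ⇒ H
  [9] b3 r5: had r1 ⇒ C
  [10] b3 r1: had r5 ⇒ C
  [11] b5 r8: no row ⇒ E
  [12] b1 r0: had r6 ⇒ C
  [13] b4 r10: no row ⇒ E
  [14] b7 r0: had r2 ⇒ C
  [15] b4 r10: had r10 ⇒ H

STATE = b0:9 b1:0 b2:- b3:1 b4:10 b5:8 b6:- b7:0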